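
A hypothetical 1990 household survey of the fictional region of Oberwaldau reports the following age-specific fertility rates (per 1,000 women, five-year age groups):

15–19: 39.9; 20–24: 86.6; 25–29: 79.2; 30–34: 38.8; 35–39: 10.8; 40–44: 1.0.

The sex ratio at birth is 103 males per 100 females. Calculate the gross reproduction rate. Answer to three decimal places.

Proportion female at birth = 100 / (100 + 103) = 0.49261.
Sum of ASFRs = 39.9 + 86.6 + 79.2 + 38.8 + 10.8 + 1.0 = 256.3
TFR = 5 × 256.3 / 1000 = 1.2815
GRR = 0.49261 × 1.2815 = 0.63128

0.631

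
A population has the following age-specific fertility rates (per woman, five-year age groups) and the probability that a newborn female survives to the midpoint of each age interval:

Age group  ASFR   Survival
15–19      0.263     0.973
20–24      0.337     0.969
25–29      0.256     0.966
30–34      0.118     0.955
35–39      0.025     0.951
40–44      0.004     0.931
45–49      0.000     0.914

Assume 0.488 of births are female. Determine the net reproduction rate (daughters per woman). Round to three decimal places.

2.367

Proportion female at birth = 0.488.
Each age group contributes 5 × ASFR × survival:
  15–19: 5 × 0.263 × 0.973 = 1.27950
  20–24: 5 × 0.337 × 0.969 = 1.63277
  25–29: 5 × 0.256 × 0.966 = 1.23648
  30–34: 5 × 0.118 × 0.955 = 0.56345
  35–39: 5 × 0.025 × 0.951 = 0.11888
  40–44: 5 × 0.004 × 0.931 = 0.01862
  45–49: 5 × 0.000 × 0.914 = 0.00000
Sum = 4.84970
NRR = 0.488 × 4.84970 = 2.36665
NRR > 1, so each generation more than replaces itself.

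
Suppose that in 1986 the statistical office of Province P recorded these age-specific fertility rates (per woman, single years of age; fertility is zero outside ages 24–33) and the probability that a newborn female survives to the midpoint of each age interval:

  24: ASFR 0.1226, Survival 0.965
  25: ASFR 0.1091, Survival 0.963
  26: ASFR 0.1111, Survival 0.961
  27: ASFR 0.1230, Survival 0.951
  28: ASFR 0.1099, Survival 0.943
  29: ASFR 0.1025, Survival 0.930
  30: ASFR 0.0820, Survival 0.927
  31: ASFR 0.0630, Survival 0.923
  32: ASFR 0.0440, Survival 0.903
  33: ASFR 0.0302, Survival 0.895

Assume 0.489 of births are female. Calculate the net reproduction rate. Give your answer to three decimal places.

0.414

Proportion female at birth = 0.489.
Each age group contributes 1 × ASFR × survival:
  24: 1 × 0.1226 × 0.965 = 0.11831
  25: 1 × 0.1091 × 0.963 = 0.10506
  26: 1 × 0.1111 × 0.961 = 0.10677
  27: 1 × 0.1230 × 0.951 = 0.11697
  28: 1 × 0.1099 × 0.943 = 0.10364
  29: 1 × 0.1025 × 0.930 = 0.09533
  30: 1 × 0.0820 × 0.927 = 0.07601
  31: 1 × 0.0630 × 0.923 = 0.05815
  32: 1 × 0.0440 × 0.903 = 0.03973
  33: 1 × 0.0302 × 0.895 = 0.02703
Sum = 0.84700
NRR = 0.489 × 0.84700 = 0.41418
NRR < 1, so the cohort does not fully replace itself.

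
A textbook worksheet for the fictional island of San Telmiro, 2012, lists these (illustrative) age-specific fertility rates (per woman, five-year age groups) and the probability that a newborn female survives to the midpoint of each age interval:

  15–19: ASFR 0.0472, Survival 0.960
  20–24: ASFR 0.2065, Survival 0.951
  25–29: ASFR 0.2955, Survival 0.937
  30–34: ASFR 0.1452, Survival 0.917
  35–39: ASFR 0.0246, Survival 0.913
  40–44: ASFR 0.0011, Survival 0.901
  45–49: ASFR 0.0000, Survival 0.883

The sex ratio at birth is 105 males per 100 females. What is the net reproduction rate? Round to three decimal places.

Proportion female at birth = 100 / (100 + 105) = 0.48780.
Survival-weighted fertility by age (5·fₓ·Sₓ):
  15–19: 5 × 0.0472 × 0.960 = 0.22656
  20–24: 5 × 0.2065 × 0.951 = 0.98191
  25–29: 5 × 0.2955 × 0.937 = 1.38442
  30–34: 5 × 0.1452 × 0.917 = 0.66574
  35–39: 5 × 0.0246 × 0.913 = 0.11230
  40–44: 5 × 0.0011 × 0.901 = 0.00496
  45–49: 5 × 0.0000 × 0.883 = 0.00000
Sum = 3.37589
NRR = 0.48780 × 3.37589 = 1.64676
With NRR above 1 the population is above replacement fertility.

1.647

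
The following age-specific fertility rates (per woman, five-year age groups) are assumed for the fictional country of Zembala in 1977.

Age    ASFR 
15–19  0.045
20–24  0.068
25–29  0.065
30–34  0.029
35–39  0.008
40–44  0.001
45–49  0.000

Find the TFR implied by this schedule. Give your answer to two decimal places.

1.08

Sum of ASFRs = 0.045 + 0.068 + 0.065 + 0.029 + 0.008 + 0.001 + 0.000 = 0.216
TFR = 5 × 0.216 = 1.08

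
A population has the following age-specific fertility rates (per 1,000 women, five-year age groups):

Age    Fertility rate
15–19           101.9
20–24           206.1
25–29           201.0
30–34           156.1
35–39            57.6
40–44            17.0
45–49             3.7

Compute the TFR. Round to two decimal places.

Sum of ASFRs = 101.9 + 206.1 + 201.0 + 156.1 + 57.6 + 17.0 + 3.7 = 743.4
TFR = 5 × 743.4 / 1000 = 3.717

3.72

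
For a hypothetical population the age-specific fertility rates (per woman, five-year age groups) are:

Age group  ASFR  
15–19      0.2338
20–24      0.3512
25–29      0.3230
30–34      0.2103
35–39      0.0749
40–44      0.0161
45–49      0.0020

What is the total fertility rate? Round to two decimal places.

Sum of ASFRs = 0.2338 + 0.3512 + 0.3230 + 0.2103 + 0.0749 + 0.0161 + 0.0020 = 1.2113
TFR = 5 × 1.2113 = 6.0565

6.06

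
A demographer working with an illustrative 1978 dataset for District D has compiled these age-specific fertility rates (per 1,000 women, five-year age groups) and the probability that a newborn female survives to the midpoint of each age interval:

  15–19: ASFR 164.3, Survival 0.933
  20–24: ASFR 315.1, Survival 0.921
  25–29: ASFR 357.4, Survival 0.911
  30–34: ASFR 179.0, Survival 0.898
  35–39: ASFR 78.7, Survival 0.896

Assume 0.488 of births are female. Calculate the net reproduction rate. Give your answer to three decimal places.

Proportion female at birth = 0.488.
Each age group contributes 5 × ASFR × survival:
  15–19: 5 × 164.3/1000 × 0.933 = 0.76646
  20–24: 5 × 315.1/1000 × 0.921 = 1.45104
  25–29: 5 × 357.4/1000 × 0.911 = 1.62796
  30–34: 5 × 179.0/1000 × 0.898 = 0.80371
  35–39: 5 × 78.7/1000 × 0.896 = 0.35258
Sum = 5.00175
NRR = 0.488 × 5.00175 = 2.44085
NRR > 1, so each generation more than replaces itself.

2.441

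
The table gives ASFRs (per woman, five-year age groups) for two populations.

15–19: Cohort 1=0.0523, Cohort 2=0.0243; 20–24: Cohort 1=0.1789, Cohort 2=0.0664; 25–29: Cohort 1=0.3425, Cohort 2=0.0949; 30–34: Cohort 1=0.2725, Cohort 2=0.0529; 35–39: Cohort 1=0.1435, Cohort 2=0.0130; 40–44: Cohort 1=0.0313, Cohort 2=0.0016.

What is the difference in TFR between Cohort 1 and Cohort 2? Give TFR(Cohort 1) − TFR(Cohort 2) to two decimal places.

3.84

Cohort 1:
  Sum of ASFRs = 0.0523 + 0.1789 + 0.3425 + 0.2725 + 0.1435 + 0.0313 = 1.0210
  TFR = 5 × 1.0210 = 5.105
Cohort 2:
  Sum of ASFRs = 0.0243 + 0.0664 + 0.0949 + 0.0529 + 0.0130 + 0.0016 = 0.2531
  TFR = 5 × 0.2531 = 1.2655
Difference = 5.105 − 1.2655 = 3.8395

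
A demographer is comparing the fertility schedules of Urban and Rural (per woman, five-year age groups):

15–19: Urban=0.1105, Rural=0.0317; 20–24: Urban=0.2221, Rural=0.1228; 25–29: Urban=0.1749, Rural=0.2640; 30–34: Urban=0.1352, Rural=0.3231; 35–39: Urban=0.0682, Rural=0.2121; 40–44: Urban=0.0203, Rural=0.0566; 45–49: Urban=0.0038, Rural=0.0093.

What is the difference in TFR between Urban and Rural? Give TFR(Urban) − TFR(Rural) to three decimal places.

Urban:
  Sum of ASFRs = 0.1105 + 0.2221 + 0.1749 + 0.1352 + 0.0682 + 0.0203 + 0.0038 = 0.7350
  TFR = 5 × 0.7350 = 3.675
Rural:
  Sum of ASFRs = 0.0317 + 0.1228 + 0.2640 + 0.3231 + 0.2121 + 0.0566 + 0.0093 = 1.0196
  TFR = 5 × 1.0196 = 5.098
Difference = 3.675 − 5.098 = -1.423

-1.423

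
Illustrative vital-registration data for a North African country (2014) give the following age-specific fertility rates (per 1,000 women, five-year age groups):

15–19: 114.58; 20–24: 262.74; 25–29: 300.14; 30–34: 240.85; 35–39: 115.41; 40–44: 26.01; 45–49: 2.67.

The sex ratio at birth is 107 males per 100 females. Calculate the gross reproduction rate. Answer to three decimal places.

2.566

Proportion female at birth = 100 / (100 + 107) = 0.48309.
Sum of ASFRs = 114.58 + 262.74 + 300.14 + 240.85 + 115.41 + 26.01 + 2.67 = 1062.40
TFR = 5 × 1062.40 / 1000 = 5.312
GRR = 0.48309 × 5.312 = 2.56617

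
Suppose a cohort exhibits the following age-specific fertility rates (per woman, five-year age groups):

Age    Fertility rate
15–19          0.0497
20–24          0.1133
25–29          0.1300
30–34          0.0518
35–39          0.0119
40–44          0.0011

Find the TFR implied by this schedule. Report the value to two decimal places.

Sum of ASFRs = 0.0497 + 0.1133 + 0.1300 + 0.0518 + 0.0119 + 0.0011 = 0.3578
TFR = 5 × 0.3578 = 1.789

1.79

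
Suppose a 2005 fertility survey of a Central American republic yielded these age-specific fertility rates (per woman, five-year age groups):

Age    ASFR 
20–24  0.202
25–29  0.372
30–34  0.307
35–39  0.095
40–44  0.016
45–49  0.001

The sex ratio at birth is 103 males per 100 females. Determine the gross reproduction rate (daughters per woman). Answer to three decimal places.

2.446

Proportion female at birth = 100 / (100 + 103) = 0.49261.
Sum of ASFRs = 0.202 + 0.372 + 0.307 + 0.095 + 0.016 + 0.001 = 0.993
TFR = 5 × 0.993 = 4.965
GRR = 0.49261 × 4.965 = 2.44581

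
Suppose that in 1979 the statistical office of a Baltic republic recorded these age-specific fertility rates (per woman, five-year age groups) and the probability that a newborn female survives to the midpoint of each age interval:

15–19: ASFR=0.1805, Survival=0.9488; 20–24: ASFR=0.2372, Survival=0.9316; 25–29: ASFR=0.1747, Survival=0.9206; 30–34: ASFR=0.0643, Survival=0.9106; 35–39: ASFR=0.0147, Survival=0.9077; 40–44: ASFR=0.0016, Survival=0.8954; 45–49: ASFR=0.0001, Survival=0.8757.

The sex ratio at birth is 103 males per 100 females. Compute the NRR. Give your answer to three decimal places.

1.543

Proportion female at birth = 100 / (100 + 103) = 0.49261.
Survival-weighted fertility by age (5·fₓ·Sₓ):
  15–19: 5 × 0.1805 × 0.9488 = 0.85629
  20–24: 5 × 0.2372 × 0.9316 = 1.10488
  25–29: 5 × 0.1747 × 0.9206 = 0.80414
  30–34: 5 × 0.0643 × 0.9106 = 0.29276
  35–39: 5 × 0.0147 × 0.9077 = 0.06672
  40–44: 5 × 0.0016 × 0.8954 = 0.00716
  45–49: 5 × 0.0001 × 0.8757 = 0.00044
Sum = 3.13239
NRR = 0.49261 × 3.13239 = 1.54305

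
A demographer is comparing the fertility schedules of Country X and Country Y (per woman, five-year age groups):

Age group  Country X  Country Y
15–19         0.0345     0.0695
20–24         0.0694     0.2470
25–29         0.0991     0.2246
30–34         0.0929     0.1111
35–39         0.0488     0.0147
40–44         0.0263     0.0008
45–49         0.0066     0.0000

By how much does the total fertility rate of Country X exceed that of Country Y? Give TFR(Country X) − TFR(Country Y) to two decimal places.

Country X:
  Sum of ASFRs = 0.0345 + 0.0694 + 0.0991 + 0.0929 + 0.0488 + 0.0263 + 0.0066 = 0.3776
  TFR = 5 × 0.3776 = 1.888
Country Y:
  Sum of ASFRs = 0.0695 + 0.2470 + 0.2246 + 0.1111 + 0.0147 + 0.0008 + 0.0000 = 0.6677
  TFR = 5 × 0.6677 = 3.3385
Difference = 1.888 − 3.3385 = -1.4505

-1.45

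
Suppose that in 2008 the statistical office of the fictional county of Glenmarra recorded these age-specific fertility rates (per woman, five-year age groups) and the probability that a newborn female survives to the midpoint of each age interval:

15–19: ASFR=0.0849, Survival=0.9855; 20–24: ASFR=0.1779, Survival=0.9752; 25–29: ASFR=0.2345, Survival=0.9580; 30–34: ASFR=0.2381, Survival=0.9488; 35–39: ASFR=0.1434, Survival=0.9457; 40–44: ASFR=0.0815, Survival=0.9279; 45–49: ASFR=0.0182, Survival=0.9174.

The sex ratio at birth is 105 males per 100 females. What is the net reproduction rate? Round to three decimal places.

2.282

Proportion female at birth = 100 / (100 + 105) = 0.48780.
Weighting each age-specific rate by interval width and survival:
  15–19: 5 × 0.0849 × 0.9855 = 0.41834
  20–24: 5 × 0.1779 × 0.9752 = 0.86744
  25–29: 5 × 0.2345 × 0.9580 = 1.12326
  30–34: 5 × 0.2381 × 0.9488 = 1.12955
  35–39: 5 × 0.1434 × 0.9457 = 0.67807
  40–44: 5 × 0.0815 × 0.9279 = 0.37812
  45–49: 5 × 0.0182 × 0.9174 = 0.08348
Sum = 4.67826
NRR = 0.48780 × 4.67826 = 2.28206
An NRR exceeding 1 indicates intrinsic growth under these rates.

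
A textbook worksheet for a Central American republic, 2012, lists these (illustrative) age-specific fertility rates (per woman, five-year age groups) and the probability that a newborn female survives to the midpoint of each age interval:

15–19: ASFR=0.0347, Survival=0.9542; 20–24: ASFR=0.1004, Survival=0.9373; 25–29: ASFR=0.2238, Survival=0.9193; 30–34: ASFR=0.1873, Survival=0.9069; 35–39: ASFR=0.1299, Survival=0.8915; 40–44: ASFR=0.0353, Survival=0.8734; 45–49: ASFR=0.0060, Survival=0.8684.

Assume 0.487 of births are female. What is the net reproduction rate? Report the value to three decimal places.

Proportion female at birth = 0.487.
Each age group contributes 5 × ASFR × survival:
  15–19: 5 × 0.0347 × 0.9542 = 0.16555
  20–24: 5 × 0.1004 × 0.9373 = 0.47052
  25–29: 5 × 0.2238 × 0.9193 = 1.02870
  30–34: 5 × 0.1873 × 0.9069 = 0.84931
  35–39: 5 × 0.1299 × 0.8915 = 0.57903
  40–44: 5 × 0.0353 × 0.8734 = 0.15416
  45–49: 5 × 0.0060 × 0.8684 = 0.02605
Sum = 3.27332
NRR = 0.487 × 3.27332 = 1.59411

1.594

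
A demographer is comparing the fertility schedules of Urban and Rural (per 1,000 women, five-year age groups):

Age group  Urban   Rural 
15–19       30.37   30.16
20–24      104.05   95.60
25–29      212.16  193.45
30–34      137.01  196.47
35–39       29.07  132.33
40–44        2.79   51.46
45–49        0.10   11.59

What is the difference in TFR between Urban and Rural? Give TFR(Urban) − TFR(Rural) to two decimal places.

-0.98

Urban:
  Sum of ASFRs = 30.37 + 104.05 + 212.16 + 137.01 + 29.07 + 2.79 + 0.10 = 515.55
  TFR = 5 × 515.55 / 1000 = 2.57775
Rural:
  Sum of ASFRs = 30.16 + 95.60 + 193.45 + 196.47 + 132.33 + 51.46 + 11.59 = 711.06
  TFR = 5 × 711.06 / 1000 = 3.5553
Difference = 2.57775 − 3.5553 = -0.97755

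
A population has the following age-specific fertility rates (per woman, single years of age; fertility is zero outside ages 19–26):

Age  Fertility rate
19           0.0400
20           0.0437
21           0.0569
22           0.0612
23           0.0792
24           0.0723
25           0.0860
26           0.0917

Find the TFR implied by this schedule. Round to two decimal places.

0.53

Sum of ASFRs = 0.0400 + 0.0437 + 0.0569 + 0.0612 + 0.0792 + 0.0723 + 0.0860 + 0.0917 = 0.5310
TFR = 0.531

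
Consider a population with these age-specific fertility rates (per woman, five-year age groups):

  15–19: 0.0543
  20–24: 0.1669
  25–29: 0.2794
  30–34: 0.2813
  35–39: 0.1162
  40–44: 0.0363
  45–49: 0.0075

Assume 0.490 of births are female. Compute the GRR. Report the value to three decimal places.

Proportion female at birth = 0.490.
Sum of ASFRs = 0.0543 + 0.1669 + 0.2794 + 0.2813 + 0.1162 + 0.0363 + 0.0075 = 0.9419
TFR = 5 × 0.9419 = 4.7095
GRR = 0.490 × 4.7095 = 2.30766

2.308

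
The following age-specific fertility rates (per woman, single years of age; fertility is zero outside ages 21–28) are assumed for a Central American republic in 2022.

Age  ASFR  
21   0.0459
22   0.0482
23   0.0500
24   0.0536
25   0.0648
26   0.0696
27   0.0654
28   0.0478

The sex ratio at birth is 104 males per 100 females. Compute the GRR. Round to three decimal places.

Proportion female at birth = 100 / (100 + 104) = 0.49020.
Sum of ASFRs = 0.0459 + 0.0482 + 0.0500 + 0.0536 + 0.0648 + 0.0696 + 0.0654 + 0.0478 = 0.4453
TFR = 0.4453
GRR = 0.49020 × 0.4453 = 0.21829

0.218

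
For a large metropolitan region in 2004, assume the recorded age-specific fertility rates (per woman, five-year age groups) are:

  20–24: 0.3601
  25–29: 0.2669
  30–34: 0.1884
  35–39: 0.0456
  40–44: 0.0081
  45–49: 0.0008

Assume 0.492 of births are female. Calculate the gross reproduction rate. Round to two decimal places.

Proportion female at birth = 0.492.
Sum of ASFRs = 0.3601 + 0.2669 + 0.1884 + 0.0456 + 0.0081 + 0.0008 = 0.8699
TFR = 5 × 0.8699 = 4.3495
GRR = 0.492 × 4.3495 = 2.13995

2.14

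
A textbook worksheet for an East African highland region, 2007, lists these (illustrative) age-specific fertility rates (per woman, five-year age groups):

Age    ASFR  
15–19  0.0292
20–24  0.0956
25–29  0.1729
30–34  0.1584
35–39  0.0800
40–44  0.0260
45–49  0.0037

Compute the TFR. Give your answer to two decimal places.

Sum of ASFRs = 0.0292 + 0.0956 + 0.1729 + 0.1584 + 0.0800 + 0.0260 + 0.0037 = 0.5658
TFR = 5 × 0.5658 = 2.829

2.83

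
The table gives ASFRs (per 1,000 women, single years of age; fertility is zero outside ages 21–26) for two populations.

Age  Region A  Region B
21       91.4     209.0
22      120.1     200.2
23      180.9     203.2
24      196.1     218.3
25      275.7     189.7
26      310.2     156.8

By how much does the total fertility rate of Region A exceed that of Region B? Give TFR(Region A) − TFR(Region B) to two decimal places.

-0.00

Region A:
  Sum of ASFRs = 91.4 + 120.1 + 180.9 + 196.1 + 275.7 + 310.2 = 1174.4
  TFR = 1174.4 / 1000 = 1.1744
Region B:
  Sum of ASFRs = 209.0 + 200.2 + 203.2 + 218.3 + 189.7 + 156.8 = 1177.2
  TFR = 1177.2 / 1000 = 1.1772
Difference = 1.1744 − 1.1772 = -0.0028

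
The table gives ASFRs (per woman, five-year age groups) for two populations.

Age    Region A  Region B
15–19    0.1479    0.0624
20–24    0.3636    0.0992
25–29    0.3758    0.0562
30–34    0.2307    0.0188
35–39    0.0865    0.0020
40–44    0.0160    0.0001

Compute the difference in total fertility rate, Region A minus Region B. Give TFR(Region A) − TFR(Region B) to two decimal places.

Region A:
  Sum of ASFRs = 0.1479 + 0.3636 + 0.3758 + 0.2307 + 0.0865 + 0.0160 = 1.2205
  TFR = 5 × 1.2205 = 6.1025
Region B:
  Sum of ASFRs = 0.0624 + 0.0992 + 0.0562 + 0.0188 + 0.0020 + 0.0001 = 0.2387
  TFR = 5 × 0.2387 = 1.1935
Difference = 6.1025 − 1.1935 = 4.909

4.91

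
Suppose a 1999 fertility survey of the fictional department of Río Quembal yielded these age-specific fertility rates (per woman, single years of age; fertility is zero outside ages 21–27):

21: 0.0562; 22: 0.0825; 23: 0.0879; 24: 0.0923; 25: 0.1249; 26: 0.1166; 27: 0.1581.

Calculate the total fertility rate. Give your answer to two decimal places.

0.72

Sum of ASFRs = 0.0562 + 0.0825 + 0.0879 + 0.0923 + 0.1249 + 0.1166 + 0.1581 = 0.7185
TFR = 0.7185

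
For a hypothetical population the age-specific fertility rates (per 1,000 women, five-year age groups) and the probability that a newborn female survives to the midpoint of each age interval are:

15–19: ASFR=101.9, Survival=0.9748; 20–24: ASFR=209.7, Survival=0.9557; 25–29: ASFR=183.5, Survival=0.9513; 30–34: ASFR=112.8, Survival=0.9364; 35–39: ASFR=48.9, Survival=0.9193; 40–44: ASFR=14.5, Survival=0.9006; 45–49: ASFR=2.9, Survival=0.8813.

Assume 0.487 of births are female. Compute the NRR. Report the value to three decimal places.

1.560

Proportion female at birth = 0.487.
Each age group contributes 5 × ASFR × survival:
  15–19: 5 × 101.9/1000 × 0.9748 = 0.49666
  20–24: 5 × 209.7/1000 × 0.9557 = 1.00205
  25–29: 5 × 183.5/1000 × 0.9513 = 0.87282
  30–34: 5 × 112.8/1000 × 0.9364 = 0.52813
  35–39: 5 × 48.9/1000 × 0.9193 = 0.22477
  40–44: 5 × 14.5/1000 × 0.9006 = 0.06529
  45–49: 5 × 2.9/1000 × 0.8813 = 0.01278
Sum = 3.20250
NRR = 0.487 × 3.20250 = 1.55962
An NRR exceeding 1 indicates intrinsic growth under these rates.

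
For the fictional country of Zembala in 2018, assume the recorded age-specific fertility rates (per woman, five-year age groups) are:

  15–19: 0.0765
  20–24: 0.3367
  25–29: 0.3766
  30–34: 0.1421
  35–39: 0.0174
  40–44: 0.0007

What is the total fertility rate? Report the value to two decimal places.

Sum of ASFRs = 0.0765 + 0.3367 + 0.3766 + 0.1421 + 0.0174 + 0.0007 = 0.9500
TFR = 5 × 0.9500 = 4.75

4.75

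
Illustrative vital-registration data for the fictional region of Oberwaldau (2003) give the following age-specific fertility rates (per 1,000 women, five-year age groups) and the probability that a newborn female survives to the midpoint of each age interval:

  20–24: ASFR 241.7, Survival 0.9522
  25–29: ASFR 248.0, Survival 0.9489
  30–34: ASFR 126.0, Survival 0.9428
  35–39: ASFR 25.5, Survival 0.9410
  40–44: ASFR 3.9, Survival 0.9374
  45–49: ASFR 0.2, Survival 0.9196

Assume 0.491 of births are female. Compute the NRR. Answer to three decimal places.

Proportion female at birth = 0.491.
Weighting each age-specific rate by interval width and survival:
  20–24: 5 × 241.7/1000 × 0.9522 = 1.15073
  25–29: 5 × 248.0/1000 × 0.9489 = 1.17664
  30–34: 5 × 126.0/1000 × 0.9428 = 0.59396
  35–39: 5 × 25.5/1000 × 0.9410 = 0.11998
  40–44: 5 × 3.9/1000 × 0.9374 = 0.01828
  45–49: 5 × 0.2/1000 × 0.9196 = 0.00092
Sum = 3.06051
NRR = 0.491 × 3.06051 = 1.50271

1.503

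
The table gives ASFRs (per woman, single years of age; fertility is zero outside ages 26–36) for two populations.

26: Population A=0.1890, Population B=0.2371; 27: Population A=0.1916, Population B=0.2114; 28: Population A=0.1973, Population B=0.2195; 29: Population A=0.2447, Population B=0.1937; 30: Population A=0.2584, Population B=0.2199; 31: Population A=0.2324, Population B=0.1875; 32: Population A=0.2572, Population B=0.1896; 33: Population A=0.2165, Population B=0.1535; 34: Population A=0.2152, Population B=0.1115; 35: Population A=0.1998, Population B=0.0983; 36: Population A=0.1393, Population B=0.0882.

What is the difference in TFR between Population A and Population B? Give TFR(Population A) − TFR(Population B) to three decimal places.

Population A:
  Sum of ASFRs = 0.1890 + 0.1916 + 0.1973 + 0.2447 + 0.2584 + 0.2324 + 0.2572 + 0.2165 + 0.2152 + 0.1998 + 0.1393 = 2.3414
  TFR = 2.3414
Population B:
  Sum of ASFRs = 0.2371 + 0.2114 + 0.2195 + 0.1937 + 0.2199 + 0.1875 + 0.1896 + 0.1535 + 0.1115 + 0.0983 + 0.0882 = 1.9102
  TFR = 1.9102
Difference = 2.3414 − 1.9102 = 0.4312

0.431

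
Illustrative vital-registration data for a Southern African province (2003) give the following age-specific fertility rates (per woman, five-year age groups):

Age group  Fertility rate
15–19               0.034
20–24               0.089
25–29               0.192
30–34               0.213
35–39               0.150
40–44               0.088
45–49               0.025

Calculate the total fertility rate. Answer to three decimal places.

3.955

Sum of ASFRs = 0.034 + 0.089 + 0.192 + 0.213 + 0.150 + 0.088 + 0.025 = 0.791
TFR = 5 × 0.791 = 3.955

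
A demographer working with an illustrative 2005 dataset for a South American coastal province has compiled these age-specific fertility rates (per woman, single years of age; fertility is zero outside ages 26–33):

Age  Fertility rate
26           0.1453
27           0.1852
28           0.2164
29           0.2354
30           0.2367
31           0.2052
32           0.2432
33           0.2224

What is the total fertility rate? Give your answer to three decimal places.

Sum of ASFRs = 0.1453 + 0.1852 + 0.2164 + 0.2354 + 0.2367 + 0.2052 + 0.2432 + 0.2224 = 1.6898
TFR = 1.6898

1.690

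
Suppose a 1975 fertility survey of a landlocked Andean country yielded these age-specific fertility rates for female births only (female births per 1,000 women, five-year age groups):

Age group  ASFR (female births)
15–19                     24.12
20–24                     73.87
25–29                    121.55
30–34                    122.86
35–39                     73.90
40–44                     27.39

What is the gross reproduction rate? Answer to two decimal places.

2.22

Sum of female ASFRs = 24.12 + 73.87 + 121.55 + 122.86 + 73.90 + 27.39 = 443.69
GRR = 5 × 443.69 / 1000 = 2.21845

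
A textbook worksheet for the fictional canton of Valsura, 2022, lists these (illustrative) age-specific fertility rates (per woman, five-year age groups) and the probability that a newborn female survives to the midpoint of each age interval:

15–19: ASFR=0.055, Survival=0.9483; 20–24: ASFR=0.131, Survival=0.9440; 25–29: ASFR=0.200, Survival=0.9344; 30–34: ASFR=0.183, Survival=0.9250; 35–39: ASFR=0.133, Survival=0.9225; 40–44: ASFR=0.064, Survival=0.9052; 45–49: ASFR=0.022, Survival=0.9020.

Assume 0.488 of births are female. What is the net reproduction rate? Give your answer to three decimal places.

1.787

Proportion female at birth = 0.488.
Per-age-group product (5 × ASFR × survival probability):
  15–19: 5 × 0.055 × 0.9483 = 0.26078
  20–24: 5 × 0.131 × 0.9440 = 0.61832
  25–29: 5 × 0.200 × 0.9344 = 0.93440
  30–34: 5 × 0.183 × 0.9250 = 0.84638
  35–39: 5 × 0.133 × 0.9225 = 0.61346
  40–44: 5 × 0.064 × 0.9052 = 0.28966
  45–49: 5 × 0.022 × 0.9020 = 0.09922
Sum = 3.66222
NRR = 0.488 × 3.66222 = 1.78716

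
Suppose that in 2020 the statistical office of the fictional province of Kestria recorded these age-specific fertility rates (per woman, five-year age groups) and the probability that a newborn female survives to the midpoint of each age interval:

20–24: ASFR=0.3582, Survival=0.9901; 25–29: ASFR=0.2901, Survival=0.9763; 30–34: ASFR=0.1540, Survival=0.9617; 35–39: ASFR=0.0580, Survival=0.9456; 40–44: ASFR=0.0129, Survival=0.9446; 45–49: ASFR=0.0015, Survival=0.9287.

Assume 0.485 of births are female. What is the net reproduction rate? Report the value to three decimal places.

2.072

Proportion female at birth = 0.485.
Survival-weighted fertility by age (5·fₓ·Sₓ):
  20–24: 5 × 0.3582 × 0.9901 = 1.77327
  25–29: 5 × 0.2901 × 0.9763 = 1.41612
  30–34: 5 × 0.1540 × 0.9617 = 0.74051
  35–39: 5 × 0.0580 × 0.9456 = 0.27422
  40–44: 5 × 0.0129 × 0.9446 = 0.06093
  45–49: 5 × 0.0015 × 0.9287 = 0.00697
Sum = 4.27202
NRR = 0.485 × 4.27202 = 2.07193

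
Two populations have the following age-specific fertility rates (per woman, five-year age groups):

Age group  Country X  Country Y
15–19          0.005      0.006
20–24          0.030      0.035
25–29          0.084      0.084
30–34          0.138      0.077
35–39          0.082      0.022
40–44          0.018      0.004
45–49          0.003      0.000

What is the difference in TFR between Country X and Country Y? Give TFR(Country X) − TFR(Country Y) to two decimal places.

0.66

Country X:
  Sum of ASFRs = 0.005 + 0.030 + 0.084 + 0.138 + 0.082 + 0.018 + 0.003 = 0.360
  TFR = 5 × 0.360 = 1.8
Country Y:
  Sum of ASFRs = 0.006 + 0.035 + 0.084 + 0.077 + 0.022 + 0.004 + 0.000 = 0.228
  TFR = 5 × 0.228 = 1.14
Difference = 1.8 − 1.14 = 0.66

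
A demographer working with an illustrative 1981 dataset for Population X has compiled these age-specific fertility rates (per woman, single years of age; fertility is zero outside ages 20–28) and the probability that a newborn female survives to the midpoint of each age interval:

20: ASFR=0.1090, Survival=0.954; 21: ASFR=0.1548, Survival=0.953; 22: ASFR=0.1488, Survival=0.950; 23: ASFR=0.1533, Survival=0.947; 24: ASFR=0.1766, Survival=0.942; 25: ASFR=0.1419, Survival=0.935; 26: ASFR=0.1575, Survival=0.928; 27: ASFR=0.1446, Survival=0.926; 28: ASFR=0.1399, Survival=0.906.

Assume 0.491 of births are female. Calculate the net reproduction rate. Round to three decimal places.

0.611

Proportion female at birth = 0.491.
Each age group contributes 1 × ASFR × survival:
  20: 1 × 0.1090 × 0.954 = 0.10399
  21: 1 × 0.1548 × 0.953 = 0.14752
  22: 1 × 0.1488 × 0.950 = 0.14136
  23: 1 × 0.1533 × 0.947 = 0.14518
  24: 1 × 0.1766 × 0.942 = 0.16636
  25: 1 × 0.1419 × 0.935 = 0.13268
  26: 1 × 0.1575 × 0.928 = 0.14616
  27: 1 × 0.1446 × 0.926 = 0.13390
  28: 1 × 0.1399 × 0.906 = 0.12675
Sum = 1.24390
NRR = 0.491 × 1.24390 = 0.61075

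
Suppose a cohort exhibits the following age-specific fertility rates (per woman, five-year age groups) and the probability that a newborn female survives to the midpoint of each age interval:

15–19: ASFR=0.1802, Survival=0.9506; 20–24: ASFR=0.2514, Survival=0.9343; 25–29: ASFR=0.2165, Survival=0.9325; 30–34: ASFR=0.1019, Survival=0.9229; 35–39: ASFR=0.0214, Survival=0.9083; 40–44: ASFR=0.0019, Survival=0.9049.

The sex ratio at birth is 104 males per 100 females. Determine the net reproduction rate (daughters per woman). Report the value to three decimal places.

1.773

Proportion female at birth = 100 / (100 + 104) = 0.49020.
Per-age-group product (5 × ASFR × survival probability):
  15–19: 5 × 0.1802 × 0.9506 = 0.85649
  20–24: 5 × 0.2514 × 0.9343 = 1.17442
  25–29: 5 × 0.2165 × 0.9325 = 1.00943
  30–34: 5 × 0.1019 × 0.9229 = 0.47022
  35–39: 5 × 0.0214 × 0.9083 = 0.09719
  40–44: 5 × 0.0019 × 0.9049 = 0.00860
Sum = 3.61635
NRR = 0.49020 × 3.61635 = 1.77273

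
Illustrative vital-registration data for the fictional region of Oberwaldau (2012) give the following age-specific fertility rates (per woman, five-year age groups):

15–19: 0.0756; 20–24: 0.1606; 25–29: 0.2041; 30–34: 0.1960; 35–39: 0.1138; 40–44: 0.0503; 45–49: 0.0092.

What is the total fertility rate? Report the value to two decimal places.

Sum of ASFRs = 0.0756 + 0.1606 + 0.2041 + 0.1960 + 0.1138 + 0.0503 + 0.0092 = 0.8096
TFR = 5 × 0.8096 = 4.048

4.05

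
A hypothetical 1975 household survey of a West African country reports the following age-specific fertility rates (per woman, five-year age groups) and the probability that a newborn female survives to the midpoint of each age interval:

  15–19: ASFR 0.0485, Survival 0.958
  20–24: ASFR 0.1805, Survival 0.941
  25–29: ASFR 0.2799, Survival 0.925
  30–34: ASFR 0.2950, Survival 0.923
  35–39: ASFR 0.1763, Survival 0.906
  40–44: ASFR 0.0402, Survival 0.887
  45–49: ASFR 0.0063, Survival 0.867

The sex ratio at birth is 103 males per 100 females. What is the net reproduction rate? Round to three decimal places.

Proportion female at birth = 100 / (100 + 103) = 0.49261.
Weighting each age-specific rate by interval width and survival:
  15–19: 5 × 0.0485 × 0.958 = 0.23232
  20–24: 5 × 0.1805 × 0.941 = 0.84925
  25–29: 5 × 0.2799 × 0.925 = 1.29454
  30–34: 5 × 0.2950 × 0.923 = 1.36143
  35–39: 5 × 0.1763 × 0.906 = 0.79864
  40–44: 5 × 0.0402 × 0.887 = 0.17829
  45–49: 5 × 0.0063 × 0.867 = 0.02731
Sum = 4.74178
NRR = 0.49261 × 4.74178 = 2.33585

2.336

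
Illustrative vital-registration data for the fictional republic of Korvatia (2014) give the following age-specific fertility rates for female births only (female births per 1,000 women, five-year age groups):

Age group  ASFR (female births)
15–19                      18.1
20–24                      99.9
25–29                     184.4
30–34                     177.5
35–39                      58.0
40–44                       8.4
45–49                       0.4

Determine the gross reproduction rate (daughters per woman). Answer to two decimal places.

Sum of female ASFRs = 18.1 + 99.9 + 184.4 + 177.5 + 58.0 + 8.4 + 0.4 = 546.7
GRR = 5 × 546.7 / 1000 = 2.7335

2.73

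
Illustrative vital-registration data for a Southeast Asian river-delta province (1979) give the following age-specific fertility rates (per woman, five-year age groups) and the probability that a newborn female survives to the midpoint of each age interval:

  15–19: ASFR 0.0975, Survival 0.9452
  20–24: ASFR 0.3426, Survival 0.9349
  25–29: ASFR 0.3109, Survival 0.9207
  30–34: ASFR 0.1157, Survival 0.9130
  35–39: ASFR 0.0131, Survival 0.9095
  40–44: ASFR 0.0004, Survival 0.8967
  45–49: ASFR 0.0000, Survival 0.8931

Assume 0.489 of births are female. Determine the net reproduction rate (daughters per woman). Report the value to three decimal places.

1.997

Proportion female at birth = 0.489.
Survival-weighted fertility by age (5·fₓ·Sₓ):
  15–19: 5 × 0.0975 × 0.9452 = 0.46079
  20–24: 5 × 0.3426 × 0.9349 = 1.60148
  25–29: 5 × 0.3109 × 0.9207 = 1.43123
  30–34: 5 × 0.1157 × 0.9130 = 0.52817
  35–39: 5 × 0.0131 × 0.9095 = 0.05957
  40–44: 5 × 0.0004 × 0.8967 = 0.00179
  45–49: 5 × 0.0000 × 0.8931 = 0.00000
Sum = 4.08303
NRR = 0.489 × 4.08303 = 1.99660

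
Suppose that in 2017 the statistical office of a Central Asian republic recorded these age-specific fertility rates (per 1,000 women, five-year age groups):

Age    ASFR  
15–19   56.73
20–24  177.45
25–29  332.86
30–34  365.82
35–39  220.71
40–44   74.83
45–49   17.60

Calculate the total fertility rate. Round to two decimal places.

6.23

Sum of ASFRs = 56.73 + 177.45 + 332.86 + 365.82 + 220.71 + 74.83 + 17.60 = 1246.00
TFR = 5 × 1246.00 / 1000 = 6.23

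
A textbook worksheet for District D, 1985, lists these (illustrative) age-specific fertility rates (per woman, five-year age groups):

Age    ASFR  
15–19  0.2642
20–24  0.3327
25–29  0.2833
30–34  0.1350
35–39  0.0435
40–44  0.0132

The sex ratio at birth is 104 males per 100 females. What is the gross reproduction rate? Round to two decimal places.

Proportion female at birth = 100 / (100 + 104) = 0.49020.
Sum of ASFRs = 0.2642 + 0.3327 + 0.2833 + 0.1350 + 0.0435 + 0.0132 = 1.0719
TFR = 5 × 1.0719 = 5.3595
GRR = 0.49020 × 5.3595 = 2.62723

2.63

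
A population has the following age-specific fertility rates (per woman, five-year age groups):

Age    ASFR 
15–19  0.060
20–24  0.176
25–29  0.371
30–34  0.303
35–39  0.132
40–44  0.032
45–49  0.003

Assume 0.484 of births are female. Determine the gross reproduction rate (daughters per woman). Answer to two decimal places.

2.61

Proportion female at birth = 0.484.
Sum of ASFRs = 0.060 + 0.176 + 0.371 + 0.303 + 0.132 + 0.032 + 0.003 = 1.077
TFR = 5 × 1.077 = 5.385
GRR = 0.484 × 5.385 = 2.60634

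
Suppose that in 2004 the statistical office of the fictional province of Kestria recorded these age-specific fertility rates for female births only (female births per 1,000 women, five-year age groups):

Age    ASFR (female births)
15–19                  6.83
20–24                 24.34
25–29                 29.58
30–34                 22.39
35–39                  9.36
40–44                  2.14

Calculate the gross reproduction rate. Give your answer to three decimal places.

0.473

Sum of female ASFRs = 6.83 + 24.34 + 29.58 + 22.39 + 9.36 + 2.14 = 94.64
GRR = 5 × 94.64 / 1000 = 0.4732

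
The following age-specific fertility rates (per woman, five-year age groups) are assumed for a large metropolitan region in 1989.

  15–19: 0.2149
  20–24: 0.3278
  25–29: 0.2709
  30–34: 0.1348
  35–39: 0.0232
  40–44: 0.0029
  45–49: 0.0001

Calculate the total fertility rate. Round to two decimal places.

4.87

Sum of ASFRs = 0.2149 + 0.3278 + 0.2709 + 0.1348 + 0.0232 + 0.0029 + 0.0001 = 0.9746
TFR = 5 × 0.9746 = 4.873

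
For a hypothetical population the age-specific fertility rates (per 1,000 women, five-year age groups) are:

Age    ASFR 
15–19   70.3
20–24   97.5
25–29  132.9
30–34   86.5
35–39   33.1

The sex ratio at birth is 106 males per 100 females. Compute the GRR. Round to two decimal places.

Proportion female at birth = 100 / (100 + 106) = 0.48544.
Sum of ASFRs = 70.3 + 97.5 + 132.9 + 86.5 + 33.1 = 420.3
TFR = 5 × 420.3 / 1000 = 2.1015
GRR = 0.48544 × 2.1015 = 1.02015

1.02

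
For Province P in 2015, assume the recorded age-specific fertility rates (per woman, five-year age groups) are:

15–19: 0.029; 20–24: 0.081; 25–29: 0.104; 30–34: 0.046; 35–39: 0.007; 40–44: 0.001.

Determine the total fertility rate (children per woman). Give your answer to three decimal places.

Sum of ASFRs = 0.029 + 0.081 + 0.104 + 0.046 + 0.007 + 0.001 = 0.268
TFR = 5 × 0.268 = 1.34

1.340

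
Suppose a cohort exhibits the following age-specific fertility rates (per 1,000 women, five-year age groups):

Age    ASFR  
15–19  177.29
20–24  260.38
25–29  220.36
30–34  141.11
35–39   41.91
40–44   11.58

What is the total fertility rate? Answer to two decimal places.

Sum of ASFRs = 177.29 + 260.38 + 220.36 + 141.11 + 41.91 + 11.58 = 852.63
TFR = 5 × 852.63 / 1000 = 4.26315

4.26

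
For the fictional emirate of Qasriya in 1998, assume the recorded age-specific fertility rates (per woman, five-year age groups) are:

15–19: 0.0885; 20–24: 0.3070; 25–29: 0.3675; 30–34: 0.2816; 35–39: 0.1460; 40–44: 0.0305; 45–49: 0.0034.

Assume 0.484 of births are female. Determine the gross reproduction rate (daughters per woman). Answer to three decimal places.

2.963

Proportion female at birth = 0.484.
Sum of ASFRs = 0.0885 + 0.3070 + 0.3675 + 0.2816 + 0.1460 + 0.0305 + 0.0034 = 1.2245
TFR = 5 × 1.2245 = 6.1225
GRR = 0.484 × 6.1225 = 2.96329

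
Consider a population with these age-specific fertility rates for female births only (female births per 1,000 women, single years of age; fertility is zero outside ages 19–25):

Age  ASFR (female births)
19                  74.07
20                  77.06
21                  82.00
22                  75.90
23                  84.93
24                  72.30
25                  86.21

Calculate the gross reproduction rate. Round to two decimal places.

0.55

Sum of female ASFRs = 74.07 + 77.06 + 82.00 + 75.90 + 84.93 + 72.30 + 86.21 = 552.47
GRR = 552.47 / 1000 = 0.55247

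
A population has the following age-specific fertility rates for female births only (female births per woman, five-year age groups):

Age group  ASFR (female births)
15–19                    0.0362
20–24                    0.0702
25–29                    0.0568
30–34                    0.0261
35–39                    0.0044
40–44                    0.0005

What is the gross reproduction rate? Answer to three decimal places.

Sum of female ASFRs = 0.0362 + 0.0702 + 0.0568 + 0.0261 + 0.0044 + 0.0005 = 0.1942
GRR = 5 × 0.1942 = 0.971

0.971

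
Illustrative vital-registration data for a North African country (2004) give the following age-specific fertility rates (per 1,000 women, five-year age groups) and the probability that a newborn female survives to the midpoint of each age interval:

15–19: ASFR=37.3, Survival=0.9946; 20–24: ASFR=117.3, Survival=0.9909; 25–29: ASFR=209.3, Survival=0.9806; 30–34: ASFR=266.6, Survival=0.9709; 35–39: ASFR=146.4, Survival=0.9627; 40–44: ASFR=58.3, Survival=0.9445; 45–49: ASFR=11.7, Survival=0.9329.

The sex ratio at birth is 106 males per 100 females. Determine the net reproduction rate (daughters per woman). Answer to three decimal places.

Proportion female at birth = 100 / (100 + 106) = 0.48544.
Weighting each age-specific rate by interval width and survival:
  15–19: 5 × 37.3/1000 × 0.9946 = 0.18549
  20–24: 5 × 117.3/1000 × 0.9909 = 0.58116
  25–29: 5 × 209.3/1000 × 0.9806 = 1.02620
  30–34: 5 × 266.6/1000 × 0.9709 = 1.29421
  35–39: 5 × 146.4/1000 × 0.9627 = 0.70470
  40–44: 5 × 58.3/1000 × 0.9445 = 0.27532
  45–49: 5 × 11.7/1000 × 0.9329 = 0.05457
Sum = 4.12165
NRR = 0.48544 × 4.12165 = 2.00081
NRR > 1, so each generation more than replaces itself.

2.001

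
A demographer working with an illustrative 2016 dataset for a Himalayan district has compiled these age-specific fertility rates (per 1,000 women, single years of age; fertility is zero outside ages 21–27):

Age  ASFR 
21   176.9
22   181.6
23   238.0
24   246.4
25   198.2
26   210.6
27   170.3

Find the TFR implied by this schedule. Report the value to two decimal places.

1.42

Sum of ASFRs = 176.9 + 181.6 + 238.0 + 246.4 + 198.2 + 210.6 + 170.3 = 1422.0
TFR = 1422.0 / 1000 = 1.422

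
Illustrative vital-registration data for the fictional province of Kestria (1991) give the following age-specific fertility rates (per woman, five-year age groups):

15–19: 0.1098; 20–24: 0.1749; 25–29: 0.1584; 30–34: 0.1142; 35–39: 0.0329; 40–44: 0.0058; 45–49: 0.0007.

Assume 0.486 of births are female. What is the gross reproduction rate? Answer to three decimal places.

Proportion female at birth = 0.486.
Sum of ASFRs = 0.1098 + 0.1749 + 0.1584 + 0.1142 + 0.0329 + 0.0058 + 0.0007 = 0.5967
TFR = 5 × 0.5967 = 2.9835
GRR = 0.486 × 2.9835 = 1.44998

1.450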